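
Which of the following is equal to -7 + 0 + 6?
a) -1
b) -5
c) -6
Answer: a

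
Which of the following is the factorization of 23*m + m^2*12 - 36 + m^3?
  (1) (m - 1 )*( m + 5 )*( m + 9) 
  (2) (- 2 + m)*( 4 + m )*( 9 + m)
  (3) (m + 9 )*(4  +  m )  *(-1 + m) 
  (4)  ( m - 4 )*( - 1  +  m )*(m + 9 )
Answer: 3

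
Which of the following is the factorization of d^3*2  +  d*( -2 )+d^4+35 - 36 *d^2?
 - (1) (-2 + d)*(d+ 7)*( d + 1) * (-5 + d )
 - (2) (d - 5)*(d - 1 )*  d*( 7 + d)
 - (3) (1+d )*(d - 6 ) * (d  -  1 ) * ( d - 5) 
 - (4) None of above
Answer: 4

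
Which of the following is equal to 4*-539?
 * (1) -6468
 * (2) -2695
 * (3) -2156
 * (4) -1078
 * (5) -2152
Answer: 3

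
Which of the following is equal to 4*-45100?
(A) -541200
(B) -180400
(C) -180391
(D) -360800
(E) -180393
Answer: B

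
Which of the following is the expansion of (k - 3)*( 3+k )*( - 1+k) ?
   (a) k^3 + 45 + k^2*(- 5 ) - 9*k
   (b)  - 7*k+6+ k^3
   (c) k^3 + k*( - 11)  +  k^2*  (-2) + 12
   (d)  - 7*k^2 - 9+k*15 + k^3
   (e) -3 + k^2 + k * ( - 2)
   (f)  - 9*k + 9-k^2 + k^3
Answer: f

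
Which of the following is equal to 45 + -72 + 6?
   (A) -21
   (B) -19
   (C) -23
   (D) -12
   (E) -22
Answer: A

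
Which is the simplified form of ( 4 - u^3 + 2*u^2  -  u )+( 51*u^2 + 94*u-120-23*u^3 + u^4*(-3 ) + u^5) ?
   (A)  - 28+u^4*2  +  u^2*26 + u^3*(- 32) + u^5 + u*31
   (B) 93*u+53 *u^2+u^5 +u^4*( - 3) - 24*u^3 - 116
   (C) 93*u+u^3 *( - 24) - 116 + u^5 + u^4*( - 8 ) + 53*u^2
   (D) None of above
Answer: B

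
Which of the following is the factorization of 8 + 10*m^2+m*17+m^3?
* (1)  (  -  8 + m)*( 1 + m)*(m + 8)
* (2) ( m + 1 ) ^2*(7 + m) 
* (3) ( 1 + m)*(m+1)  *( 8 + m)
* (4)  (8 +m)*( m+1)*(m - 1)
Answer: 3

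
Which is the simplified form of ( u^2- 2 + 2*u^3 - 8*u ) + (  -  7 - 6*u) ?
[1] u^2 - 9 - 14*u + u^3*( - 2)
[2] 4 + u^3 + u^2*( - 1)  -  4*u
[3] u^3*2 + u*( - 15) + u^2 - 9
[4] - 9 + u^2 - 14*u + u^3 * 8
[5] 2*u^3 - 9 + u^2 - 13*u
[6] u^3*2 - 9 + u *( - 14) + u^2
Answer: 6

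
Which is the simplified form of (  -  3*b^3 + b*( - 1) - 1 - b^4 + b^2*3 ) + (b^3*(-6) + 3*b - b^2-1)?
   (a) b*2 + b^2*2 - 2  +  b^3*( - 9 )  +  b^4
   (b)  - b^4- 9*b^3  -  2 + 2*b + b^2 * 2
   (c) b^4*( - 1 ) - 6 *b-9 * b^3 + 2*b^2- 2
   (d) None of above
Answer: b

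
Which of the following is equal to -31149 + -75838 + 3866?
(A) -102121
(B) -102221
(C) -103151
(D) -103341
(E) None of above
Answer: E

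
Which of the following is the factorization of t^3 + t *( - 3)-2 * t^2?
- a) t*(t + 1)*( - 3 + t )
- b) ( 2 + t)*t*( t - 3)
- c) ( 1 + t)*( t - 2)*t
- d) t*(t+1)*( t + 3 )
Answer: a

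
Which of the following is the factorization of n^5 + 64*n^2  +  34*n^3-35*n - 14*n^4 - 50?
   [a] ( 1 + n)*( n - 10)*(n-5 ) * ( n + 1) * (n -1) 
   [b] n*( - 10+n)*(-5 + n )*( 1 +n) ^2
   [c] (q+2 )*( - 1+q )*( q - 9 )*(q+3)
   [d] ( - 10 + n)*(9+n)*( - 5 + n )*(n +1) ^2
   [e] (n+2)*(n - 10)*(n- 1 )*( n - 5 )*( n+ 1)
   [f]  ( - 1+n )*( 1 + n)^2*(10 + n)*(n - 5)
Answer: a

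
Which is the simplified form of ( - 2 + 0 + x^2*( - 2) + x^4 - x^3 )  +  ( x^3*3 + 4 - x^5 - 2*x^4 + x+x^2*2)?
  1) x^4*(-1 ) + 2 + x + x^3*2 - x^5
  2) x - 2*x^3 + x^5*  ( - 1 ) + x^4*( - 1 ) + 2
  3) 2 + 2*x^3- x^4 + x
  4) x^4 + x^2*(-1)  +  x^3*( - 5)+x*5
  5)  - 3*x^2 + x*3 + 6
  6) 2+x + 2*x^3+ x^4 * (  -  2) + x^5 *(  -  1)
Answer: 1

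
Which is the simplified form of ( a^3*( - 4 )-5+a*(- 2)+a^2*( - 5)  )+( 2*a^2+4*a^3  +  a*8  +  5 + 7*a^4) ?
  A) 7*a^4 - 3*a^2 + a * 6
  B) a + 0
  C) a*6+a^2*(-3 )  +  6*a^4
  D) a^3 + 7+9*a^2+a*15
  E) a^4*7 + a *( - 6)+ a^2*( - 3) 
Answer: A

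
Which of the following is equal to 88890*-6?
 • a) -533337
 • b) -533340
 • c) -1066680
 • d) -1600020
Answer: b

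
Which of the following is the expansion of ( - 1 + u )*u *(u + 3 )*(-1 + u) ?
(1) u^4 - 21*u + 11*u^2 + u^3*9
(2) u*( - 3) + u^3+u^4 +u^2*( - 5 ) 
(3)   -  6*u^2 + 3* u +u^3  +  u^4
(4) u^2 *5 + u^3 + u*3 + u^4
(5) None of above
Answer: 5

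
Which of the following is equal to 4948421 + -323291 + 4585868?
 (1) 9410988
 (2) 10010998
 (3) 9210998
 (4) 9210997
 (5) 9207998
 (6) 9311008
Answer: 3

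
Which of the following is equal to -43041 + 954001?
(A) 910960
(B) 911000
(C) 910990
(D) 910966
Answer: A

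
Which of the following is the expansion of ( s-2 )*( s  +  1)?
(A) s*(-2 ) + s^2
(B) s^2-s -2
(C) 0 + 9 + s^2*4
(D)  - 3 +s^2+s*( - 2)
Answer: B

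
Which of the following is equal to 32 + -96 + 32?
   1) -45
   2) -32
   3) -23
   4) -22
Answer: 2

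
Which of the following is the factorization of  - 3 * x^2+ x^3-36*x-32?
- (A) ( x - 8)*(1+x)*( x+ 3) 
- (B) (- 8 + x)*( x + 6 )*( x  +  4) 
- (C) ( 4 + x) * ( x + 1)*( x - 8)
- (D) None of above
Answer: C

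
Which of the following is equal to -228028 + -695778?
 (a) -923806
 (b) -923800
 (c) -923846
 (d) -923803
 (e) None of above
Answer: a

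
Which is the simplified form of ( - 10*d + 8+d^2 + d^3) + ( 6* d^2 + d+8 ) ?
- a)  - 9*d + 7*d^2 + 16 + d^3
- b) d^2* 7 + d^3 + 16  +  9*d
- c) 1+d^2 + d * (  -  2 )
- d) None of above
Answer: a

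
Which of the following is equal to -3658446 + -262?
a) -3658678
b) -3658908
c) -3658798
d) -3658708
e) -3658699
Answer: d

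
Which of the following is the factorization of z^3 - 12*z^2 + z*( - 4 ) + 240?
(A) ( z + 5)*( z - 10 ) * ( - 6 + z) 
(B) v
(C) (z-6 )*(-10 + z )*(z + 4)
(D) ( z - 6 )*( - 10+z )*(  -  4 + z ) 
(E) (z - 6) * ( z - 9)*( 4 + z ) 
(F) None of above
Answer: C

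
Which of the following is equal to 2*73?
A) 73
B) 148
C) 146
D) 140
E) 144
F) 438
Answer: C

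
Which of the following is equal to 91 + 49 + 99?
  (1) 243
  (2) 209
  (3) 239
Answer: 3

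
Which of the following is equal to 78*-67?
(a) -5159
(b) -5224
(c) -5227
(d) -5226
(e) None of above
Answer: d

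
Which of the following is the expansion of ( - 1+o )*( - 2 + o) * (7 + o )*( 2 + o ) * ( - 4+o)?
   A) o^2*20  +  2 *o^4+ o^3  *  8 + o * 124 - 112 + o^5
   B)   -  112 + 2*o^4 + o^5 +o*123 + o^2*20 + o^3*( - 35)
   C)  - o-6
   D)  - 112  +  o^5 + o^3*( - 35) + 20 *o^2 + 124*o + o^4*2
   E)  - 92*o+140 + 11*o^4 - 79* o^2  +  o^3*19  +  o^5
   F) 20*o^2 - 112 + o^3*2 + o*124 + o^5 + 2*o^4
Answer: D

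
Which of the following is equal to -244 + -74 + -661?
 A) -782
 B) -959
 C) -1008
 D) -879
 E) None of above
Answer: E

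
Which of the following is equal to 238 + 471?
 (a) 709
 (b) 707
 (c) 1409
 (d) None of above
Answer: a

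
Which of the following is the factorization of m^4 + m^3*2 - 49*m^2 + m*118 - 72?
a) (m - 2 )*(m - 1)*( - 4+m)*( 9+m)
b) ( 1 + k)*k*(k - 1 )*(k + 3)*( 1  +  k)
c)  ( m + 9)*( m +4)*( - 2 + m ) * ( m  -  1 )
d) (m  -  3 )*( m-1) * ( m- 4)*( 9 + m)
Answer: a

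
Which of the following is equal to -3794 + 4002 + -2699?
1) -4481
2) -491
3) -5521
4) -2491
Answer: 4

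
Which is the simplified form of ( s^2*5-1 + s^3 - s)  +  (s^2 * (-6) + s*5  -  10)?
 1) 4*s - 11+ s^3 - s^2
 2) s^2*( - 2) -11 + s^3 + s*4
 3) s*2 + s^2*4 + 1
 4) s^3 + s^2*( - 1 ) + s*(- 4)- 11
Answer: 1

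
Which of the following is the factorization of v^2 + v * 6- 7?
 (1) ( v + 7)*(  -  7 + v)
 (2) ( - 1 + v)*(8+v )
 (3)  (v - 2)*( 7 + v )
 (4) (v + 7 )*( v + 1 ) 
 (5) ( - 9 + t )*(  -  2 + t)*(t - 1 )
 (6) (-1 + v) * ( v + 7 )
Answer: 6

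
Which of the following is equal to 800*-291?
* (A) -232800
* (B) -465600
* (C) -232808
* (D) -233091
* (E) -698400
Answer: A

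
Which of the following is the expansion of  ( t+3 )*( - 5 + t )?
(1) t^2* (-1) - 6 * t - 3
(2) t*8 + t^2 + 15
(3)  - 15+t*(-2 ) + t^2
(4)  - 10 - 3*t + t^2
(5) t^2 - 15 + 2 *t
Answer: 3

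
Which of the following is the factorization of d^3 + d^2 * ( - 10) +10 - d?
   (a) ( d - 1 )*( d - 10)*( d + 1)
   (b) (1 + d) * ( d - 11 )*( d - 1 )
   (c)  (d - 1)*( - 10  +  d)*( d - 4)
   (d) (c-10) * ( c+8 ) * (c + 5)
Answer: a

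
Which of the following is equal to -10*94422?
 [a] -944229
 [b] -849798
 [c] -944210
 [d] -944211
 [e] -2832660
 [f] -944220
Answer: f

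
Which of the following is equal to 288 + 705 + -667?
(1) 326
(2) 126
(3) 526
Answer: 1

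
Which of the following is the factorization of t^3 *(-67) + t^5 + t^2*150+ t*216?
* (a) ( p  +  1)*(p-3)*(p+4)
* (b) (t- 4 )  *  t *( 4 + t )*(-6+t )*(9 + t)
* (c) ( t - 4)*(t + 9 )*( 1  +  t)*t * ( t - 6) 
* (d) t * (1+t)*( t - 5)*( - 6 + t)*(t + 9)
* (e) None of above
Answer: c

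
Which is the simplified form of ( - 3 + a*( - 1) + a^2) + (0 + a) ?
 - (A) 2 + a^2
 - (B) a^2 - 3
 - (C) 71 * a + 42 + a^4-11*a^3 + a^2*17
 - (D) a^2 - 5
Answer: B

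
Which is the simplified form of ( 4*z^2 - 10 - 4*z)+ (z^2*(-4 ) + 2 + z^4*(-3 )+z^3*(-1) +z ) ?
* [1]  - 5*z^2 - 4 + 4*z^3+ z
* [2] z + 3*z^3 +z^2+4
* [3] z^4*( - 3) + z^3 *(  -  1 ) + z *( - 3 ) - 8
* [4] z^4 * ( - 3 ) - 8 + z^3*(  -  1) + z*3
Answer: 3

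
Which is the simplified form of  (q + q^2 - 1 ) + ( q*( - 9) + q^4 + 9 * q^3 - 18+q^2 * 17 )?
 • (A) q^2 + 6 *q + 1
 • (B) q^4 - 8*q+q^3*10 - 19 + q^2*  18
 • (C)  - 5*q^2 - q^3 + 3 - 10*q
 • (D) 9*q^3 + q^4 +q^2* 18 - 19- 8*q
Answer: D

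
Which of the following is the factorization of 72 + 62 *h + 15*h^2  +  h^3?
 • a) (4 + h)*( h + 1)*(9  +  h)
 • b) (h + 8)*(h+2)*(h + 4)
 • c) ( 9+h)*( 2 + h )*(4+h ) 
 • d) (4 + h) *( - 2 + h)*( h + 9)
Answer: c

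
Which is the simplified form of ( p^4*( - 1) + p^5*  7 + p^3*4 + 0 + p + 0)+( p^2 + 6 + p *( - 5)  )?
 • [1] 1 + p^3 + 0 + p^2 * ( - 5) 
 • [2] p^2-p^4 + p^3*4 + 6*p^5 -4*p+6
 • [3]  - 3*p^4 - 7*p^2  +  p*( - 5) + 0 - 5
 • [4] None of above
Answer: 4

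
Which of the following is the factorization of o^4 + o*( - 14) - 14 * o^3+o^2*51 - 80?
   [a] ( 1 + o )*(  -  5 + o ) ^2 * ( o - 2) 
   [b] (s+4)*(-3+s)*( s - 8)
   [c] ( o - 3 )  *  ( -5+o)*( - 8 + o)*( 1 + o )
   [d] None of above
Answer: d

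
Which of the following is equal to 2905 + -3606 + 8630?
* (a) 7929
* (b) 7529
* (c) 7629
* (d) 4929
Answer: a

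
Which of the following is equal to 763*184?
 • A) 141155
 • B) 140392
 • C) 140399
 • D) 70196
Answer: B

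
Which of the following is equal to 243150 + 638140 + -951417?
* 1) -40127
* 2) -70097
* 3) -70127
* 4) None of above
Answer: 3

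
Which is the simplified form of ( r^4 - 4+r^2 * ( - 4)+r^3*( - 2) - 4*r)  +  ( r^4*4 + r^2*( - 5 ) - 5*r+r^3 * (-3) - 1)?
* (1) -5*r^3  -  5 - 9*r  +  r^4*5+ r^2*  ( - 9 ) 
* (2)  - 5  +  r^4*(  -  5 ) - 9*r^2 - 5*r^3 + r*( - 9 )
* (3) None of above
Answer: 1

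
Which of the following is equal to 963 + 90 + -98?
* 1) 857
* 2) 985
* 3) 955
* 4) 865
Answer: 3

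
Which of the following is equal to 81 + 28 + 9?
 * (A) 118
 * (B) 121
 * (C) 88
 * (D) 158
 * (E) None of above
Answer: A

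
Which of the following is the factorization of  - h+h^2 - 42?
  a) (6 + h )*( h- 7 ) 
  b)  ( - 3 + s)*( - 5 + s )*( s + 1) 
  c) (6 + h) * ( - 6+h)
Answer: a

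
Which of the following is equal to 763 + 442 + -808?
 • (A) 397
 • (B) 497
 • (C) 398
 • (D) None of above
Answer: A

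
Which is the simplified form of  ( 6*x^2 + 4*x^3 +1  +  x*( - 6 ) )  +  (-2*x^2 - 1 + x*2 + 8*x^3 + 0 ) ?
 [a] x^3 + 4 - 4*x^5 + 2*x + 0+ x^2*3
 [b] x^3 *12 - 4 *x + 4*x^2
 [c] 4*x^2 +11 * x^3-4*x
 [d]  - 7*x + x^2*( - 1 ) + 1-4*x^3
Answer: b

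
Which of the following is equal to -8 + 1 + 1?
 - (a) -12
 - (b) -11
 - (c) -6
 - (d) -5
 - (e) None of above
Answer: c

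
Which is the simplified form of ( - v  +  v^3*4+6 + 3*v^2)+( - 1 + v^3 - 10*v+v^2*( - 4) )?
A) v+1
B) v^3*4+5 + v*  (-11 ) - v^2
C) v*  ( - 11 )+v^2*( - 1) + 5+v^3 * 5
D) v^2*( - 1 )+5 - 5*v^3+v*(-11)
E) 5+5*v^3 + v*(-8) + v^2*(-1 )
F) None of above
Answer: C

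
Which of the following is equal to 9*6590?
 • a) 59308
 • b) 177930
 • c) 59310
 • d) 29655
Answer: c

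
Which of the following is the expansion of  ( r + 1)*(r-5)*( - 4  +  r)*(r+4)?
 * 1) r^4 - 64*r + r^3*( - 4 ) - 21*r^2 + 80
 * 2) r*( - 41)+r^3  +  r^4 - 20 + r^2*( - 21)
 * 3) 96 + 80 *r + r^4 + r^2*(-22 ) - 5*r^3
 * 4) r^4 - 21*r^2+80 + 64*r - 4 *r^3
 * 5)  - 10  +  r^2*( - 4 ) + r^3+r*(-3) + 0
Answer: 4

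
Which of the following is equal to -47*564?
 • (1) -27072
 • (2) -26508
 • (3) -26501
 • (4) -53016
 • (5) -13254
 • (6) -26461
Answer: 2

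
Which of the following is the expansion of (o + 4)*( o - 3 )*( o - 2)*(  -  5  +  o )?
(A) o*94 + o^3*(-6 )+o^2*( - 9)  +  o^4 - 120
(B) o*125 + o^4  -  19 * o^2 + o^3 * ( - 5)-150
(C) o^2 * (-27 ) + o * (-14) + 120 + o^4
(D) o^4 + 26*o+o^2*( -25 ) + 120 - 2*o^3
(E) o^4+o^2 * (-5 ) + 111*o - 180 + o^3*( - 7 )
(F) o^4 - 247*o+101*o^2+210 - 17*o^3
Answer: A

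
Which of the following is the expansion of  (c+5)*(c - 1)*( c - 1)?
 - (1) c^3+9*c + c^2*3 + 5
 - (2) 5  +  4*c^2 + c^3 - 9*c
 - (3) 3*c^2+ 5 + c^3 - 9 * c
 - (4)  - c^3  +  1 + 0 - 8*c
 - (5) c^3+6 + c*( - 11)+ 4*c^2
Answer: 3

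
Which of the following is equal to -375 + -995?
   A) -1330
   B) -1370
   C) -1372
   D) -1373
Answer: B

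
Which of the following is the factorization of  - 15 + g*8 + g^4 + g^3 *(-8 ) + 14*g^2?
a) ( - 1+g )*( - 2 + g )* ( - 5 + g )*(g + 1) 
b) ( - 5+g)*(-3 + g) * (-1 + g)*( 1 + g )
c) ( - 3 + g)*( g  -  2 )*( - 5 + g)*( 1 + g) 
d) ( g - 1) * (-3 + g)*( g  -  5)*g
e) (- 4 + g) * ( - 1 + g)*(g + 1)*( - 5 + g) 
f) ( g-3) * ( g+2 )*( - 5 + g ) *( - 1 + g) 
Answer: b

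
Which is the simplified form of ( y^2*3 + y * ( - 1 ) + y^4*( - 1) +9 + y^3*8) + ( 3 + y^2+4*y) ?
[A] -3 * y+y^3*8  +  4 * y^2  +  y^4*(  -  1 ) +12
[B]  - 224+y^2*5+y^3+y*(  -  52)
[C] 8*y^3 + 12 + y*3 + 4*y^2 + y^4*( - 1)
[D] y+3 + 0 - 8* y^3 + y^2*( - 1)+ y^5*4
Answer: C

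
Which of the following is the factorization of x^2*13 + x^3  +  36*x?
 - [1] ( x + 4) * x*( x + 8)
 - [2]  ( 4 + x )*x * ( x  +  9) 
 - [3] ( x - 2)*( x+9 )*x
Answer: 2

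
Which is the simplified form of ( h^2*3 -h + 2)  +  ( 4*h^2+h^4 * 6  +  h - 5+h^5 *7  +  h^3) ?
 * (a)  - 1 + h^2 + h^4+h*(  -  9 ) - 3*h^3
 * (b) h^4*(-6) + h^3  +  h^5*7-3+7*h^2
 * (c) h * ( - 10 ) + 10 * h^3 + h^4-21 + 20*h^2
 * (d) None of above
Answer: d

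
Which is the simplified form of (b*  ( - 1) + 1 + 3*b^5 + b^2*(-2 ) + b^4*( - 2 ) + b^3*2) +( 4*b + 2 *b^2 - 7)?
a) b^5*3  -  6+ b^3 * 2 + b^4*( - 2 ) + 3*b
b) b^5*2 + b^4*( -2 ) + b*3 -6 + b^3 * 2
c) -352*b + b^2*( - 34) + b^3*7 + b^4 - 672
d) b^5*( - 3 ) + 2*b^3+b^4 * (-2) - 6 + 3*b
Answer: a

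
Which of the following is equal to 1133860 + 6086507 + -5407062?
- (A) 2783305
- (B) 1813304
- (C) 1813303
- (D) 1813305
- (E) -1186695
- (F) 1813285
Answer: D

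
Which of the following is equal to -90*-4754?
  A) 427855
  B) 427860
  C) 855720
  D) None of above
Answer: B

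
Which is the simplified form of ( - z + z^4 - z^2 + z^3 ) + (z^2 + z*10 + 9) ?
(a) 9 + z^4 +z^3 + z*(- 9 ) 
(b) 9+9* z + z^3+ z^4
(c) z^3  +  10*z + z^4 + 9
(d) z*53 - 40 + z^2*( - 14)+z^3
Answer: b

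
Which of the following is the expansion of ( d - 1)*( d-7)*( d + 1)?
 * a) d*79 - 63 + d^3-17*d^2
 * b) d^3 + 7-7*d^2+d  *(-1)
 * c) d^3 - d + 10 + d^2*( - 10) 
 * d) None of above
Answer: b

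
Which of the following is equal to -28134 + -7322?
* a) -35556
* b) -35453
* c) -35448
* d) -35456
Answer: d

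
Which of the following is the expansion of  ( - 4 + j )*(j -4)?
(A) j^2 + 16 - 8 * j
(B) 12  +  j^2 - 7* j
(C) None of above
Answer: A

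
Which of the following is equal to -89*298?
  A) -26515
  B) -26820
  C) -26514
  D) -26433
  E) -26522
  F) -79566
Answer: E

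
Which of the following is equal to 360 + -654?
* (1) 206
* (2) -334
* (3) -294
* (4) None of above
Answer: 3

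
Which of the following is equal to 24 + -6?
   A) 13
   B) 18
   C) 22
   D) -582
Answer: B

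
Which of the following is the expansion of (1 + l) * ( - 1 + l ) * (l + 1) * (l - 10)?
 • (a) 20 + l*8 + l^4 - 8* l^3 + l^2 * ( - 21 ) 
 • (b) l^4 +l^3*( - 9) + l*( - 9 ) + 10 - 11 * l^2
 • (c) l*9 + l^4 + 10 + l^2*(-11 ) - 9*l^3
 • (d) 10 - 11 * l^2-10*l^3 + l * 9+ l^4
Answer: c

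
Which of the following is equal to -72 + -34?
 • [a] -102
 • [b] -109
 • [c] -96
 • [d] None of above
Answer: d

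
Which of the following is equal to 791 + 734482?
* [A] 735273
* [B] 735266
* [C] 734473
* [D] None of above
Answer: A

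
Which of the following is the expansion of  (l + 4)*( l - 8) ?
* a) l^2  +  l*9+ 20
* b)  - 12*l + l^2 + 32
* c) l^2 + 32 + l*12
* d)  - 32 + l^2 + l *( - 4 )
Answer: d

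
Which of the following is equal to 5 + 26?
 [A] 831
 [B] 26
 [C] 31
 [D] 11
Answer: C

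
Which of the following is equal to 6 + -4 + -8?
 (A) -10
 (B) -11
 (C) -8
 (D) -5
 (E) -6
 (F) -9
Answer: E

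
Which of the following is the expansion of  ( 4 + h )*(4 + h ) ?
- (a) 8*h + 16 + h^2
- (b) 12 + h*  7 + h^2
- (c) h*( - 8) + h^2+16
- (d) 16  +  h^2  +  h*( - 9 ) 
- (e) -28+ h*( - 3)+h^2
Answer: a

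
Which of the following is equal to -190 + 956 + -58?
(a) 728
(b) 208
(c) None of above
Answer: c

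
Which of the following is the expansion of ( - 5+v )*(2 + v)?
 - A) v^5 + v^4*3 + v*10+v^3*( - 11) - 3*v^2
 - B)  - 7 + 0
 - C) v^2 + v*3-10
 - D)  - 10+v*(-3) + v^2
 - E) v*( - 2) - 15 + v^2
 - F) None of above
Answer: D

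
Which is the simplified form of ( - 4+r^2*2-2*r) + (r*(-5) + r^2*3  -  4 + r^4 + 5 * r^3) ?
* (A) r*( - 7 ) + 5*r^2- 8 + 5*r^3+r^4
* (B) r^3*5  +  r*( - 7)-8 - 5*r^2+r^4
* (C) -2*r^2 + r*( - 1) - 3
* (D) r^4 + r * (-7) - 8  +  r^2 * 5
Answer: A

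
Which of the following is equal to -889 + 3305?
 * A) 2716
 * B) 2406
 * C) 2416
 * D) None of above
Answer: C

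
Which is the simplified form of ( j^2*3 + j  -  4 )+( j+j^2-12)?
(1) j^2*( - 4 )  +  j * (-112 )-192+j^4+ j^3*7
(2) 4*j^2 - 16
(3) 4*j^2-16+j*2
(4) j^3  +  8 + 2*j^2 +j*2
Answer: 3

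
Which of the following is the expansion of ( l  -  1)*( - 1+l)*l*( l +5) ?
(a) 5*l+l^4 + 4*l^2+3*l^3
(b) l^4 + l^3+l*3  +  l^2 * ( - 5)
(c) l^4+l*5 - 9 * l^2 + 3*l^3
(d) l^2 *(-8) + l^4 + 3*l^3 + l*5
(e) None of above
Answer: c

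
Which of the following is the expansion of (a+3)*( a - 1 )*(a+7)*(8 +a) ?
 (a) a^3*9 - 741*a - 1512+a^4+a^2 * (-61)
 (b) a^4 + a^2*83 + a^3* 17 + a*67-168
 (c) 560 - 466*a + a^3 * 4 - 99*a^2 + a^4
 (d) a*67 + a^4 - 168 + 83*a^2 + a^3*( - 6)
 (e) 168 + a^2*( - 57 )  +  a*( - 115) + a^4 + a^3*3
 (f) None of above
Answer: b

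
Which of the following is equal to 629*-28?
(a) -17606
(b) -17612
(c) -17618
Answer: b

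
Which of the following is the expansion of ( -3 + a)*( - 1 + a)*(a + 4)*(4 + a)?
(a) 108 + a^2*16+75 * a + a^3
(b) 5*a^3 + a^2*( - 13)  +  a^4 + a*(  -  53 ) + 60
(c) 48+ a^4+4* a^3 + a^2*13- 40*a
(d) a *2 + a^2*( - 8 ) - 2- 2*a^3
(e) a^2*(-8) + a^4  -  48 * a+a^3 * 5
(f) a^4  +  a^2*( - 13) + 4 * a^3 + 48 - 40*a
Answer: f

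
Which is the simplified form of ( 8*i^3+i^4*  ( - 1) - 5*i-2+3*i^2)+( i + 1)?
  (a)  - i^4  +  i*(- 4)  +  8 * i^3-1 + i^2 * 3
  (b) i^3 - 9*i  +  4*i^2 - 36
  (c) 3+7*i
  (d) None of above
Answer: a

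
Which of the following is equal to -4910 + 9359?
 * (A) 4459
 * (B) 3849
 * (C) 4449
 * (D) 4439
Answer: C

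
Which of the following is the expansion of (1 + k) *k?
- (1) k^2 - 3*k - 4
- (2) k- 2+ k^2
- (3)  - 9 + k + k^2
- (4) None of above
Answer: 4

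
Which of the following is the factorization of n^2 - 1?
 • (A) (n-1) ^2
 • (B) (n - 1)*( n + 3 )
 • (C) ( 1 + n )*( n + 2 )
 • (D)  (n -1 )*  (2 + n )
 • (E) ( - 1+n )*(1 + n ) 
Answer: E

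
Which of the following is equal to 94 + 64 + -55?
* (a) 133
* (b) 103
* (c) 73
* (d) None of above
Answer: b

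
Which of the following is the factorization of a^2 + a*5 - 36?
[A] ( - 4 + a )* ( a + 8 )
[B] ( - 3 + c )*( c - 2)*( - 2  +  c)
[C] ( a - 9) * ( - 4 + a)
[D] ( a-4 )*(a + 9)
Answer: D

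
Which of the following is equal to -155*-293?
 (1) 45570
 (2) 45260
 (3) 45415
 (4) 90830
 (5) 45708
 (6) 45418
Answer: 3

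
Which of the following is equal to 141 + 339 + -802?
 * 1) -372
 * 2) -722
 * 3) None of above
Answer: 3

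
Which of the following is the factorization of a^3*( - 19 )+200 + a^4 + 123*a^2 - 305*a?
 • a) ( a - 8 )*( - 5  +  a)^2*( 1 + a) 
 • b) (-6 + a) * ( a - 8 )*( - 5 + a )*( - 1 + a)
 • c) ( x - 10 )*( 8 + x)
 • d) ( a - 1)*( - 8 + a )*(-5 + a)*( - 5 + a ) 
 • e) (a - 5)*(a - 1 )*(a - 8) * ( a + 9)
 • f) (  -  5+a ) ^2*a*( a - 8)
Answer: d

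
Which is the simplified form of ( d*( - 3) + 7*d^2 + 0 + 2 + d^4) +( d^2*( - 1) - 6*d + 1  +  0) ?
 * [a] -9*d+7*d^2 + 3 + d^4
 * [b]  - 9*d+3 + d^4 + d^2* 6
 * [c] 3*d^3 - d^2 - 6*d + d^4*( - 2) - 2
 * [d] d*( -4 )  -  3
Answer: b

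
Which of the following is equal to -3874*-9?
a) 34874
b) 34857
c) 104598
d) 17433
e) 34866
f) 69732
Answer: e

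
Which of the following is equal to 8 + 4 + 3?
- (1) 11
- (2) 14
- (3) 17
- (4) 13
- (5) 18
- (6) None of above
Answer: 6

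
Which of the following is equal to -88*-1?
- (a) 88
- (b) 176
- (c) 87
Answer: a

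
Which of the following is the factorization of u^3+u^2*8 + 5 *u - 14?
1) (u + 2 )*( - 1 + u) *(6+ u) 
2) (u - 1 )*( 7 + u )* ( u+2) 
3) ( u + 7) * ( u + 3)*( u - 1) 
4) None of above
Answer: 2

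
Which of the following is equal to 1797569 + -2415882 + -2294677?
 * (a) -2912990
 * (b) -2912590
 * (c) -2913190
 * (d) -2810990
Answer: a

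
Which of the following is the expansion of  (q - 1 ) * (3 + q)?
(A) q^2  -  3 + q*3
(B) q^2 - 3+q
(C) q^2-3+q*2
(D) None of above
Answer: C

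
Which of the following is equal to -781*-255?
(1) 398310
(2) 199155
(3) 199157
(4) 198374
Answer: 2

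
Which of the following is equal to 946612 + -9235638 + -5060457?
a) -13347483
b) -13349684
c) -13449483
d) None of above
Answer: d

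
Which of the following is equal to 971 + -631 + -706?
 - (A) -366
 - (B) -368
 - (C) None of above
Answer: A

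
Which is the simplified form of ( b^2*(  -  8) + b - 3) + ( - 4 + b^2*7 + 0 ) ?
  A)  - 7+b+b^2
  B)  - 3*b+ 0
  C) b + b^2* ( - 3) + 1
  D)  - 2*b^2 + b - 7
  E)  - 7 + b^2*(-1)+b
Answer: E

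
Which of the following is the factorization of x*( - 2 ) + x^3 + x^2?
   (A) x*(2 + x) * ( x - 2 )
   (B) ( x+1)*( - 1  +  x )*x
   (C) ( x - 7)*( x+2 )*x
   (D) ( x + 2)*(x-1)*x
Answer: D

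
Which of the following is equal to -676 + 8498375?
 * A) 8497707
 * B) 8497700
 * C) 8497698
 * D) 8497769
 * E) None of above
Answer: E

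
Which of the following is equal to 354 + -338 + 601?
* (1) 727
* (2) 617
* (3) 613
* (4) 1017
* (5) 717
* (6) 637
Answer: 2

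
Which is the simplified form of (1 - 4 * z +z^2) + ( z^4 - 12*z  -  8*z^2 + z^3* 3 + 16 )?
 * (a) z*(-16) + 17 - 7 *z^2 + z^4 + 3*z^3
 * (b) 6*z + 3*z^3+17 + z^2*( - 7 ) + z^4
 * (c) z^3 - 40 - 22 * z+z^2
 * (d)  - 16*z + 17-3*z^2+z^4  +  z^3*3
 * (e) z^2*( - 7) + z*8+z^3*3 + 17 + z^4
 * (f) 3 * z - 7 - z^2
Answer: a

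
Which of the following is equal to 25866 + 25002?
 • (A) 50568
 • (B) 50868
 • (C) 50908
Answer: B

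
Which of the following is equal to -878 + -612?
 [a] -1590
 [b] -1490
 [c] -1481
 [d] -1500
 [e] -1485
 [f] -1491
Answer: b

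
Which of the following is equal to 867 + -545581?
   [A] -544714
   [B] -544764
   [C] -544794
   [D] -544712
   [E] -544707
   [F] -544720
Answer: A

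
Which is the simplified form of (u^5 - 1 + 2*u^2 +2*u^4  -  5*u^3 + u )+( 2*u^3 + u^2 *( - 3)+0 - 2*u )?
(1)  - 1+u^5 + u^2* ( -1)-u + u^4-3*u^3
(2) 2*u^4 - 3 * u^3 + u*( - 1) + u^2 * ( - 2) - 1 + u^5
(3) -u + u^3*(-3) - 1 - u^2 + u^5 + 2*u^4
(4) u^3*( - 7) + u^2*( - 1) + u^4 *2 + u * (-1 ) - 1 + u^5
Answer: 3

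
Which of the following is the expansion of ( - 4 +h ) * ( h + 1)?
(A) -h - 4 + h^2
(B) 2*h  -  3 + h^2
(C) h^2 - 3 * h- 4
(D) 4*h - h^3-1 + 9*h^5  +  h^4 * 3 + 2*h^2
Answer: C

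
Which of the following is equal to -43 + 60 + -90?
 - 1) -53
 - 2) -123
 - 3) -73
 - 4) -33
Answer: 3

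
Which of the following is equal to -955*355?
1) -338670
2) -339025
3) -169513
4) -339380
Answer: 2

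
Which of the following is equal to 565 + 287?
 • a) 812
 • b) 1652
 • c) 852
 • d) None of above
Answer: c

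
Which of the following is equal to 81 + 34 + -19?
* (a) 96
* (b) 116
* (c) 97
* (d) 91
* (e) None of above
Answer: a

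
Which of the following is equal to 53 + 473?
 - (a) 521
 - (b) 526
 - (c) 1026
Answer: b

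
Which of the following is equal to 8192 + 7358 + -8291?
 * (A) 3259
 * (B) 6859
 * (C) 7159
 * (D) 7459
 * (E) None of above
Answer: E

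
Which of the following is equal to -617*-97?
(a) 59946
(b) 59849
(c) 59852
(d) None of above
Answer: b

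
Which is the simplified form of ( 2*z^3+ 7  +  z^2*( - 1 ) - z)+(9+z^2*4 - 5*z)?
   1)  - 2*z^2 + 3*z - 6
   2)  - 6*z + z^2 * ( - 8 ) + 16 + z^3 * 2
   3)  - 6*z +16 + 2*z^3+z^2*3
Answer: 3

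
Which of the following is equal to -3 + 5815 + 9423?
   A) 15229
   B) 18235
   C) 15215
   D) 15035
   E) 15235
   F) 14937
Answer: E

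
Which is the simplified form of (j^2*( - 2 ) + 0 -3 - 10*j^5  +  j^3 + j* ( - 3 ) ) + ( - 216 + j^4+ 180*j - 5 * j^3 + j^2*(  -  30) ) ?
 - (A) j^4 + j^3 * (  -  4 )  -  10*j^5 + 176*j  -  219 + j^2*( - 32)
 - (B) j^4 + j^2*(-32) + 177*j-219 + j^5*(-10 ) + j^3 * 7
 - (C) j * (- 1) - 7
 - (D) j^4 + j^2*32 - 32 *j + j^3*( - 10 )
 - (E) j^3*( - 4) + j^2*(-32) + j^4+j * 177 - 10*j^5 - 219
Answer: E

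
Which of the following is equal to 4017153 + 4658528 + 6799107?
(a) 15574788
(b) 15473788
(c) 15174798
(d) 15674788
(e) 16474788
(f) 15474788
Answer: f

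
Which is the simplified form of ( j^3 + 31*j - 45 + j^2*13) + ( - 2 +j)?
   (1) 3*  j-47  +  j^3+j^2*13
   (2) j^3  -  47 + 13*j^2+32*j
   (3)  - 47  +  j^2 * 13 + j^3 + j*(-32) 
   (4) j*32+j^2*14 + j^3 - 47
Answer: 2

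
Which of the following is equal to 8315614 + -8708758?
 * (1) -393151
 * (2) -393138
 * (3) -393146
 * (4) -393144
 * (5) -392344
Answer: 4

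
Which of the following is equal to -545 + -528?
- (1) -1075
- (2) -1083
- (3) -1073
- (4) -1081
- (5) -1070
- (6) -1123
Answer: 3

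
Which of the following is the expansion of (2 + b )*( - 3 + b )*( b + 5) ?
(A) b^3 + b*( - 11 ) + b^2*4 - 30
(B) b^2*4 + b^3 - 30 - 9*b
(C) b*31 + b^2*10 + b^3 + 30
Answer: A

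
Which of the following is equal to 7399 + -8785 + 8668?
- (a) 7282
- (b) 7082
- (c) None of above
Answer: a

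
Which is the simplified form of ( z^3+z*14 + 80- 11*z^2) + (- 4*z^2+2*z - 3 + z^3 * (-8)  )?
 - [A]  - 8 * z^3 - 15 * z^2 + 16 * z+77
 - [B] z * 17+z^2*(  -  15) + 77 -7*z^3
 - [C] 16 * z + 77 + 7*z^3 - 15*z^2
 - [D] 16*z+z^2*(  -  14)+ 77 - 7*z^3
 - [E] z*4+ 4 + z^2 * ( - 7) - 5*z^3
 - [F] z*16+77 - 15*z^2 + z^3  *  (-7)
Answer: F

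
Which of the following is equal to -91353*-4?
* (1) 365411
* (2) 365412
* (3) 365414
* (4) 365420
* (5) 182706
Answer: 2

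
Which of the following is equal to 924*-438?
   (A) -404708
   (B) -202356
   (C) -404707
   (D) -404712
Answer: D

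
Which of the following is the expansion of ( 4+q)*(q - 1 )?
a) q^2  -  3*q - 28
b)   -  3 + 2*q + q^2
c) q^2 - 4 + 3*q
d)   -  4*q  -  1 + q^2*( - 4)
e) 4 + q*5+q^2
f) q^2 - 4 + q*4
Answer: c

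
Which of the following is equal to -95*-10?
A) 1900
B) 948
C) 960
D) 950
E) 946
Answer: D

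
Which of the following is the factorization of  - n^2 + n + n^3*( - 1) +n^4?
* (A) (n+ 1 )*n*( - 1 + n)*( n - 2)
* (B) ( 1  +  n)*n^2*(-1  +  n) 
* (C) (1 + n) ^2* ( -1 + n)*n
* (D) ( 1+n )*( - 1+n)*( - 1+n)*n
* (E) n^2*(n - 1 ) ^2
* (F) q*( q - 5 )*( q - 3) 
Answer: D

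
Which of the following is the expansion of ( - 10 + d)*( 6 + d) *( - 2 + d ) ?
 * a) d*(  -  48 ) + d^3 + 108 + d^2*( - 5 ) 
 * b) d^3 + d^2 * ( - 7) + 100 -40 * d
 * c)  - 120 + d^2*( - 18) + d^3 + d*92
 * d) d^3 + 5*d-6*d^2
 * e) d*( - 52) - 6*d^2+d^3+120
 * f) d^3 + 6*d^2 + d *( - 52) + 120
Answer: e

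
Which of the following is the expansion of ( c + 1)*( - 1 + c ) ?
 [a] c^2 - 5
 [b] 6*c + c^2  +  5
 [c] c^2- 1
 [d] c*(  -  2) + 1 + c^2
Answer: c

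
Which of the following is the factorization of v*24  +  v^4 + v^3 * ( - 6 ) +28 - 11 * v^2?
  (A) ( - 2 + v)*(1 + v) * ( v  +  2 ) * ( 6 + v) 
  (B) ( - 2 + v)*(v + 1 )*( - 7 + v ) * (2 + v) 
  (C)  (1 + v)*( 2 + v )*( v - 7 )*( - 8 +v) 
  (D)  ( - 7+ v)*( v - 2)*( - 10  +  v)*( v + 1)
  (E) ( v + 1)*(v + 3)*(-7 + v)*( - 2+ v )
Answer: B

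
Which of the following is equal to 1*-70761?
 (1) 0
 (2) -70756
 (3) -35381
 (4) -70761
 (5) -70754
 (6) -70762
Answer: 4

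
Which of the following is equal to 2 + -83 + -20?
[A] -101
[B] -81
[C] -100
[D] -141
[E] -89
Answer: A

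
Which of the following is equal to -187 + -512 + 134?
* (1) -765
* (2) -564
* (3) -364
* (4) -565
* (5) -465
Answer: 4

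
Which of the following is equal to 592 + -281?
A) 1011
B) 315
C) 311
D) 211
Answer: C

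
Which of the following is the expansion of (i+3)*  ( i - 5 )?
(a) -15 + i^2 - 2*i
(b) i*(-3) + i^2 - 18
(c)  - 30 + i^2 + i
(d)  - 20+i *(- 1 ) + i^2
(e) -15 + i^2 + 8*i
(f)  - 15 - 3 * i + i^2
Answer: a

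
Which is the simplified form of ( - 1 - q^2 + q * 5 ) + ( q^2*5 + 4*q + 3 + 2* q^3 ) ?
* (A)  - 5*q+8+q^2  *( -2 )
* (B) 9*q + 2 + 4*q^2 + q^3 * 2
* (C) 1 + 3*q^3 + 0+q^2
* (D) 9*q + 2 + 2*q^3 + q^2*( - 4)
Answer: B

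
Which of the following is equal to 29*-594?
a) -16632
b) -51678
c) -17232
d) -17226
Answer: d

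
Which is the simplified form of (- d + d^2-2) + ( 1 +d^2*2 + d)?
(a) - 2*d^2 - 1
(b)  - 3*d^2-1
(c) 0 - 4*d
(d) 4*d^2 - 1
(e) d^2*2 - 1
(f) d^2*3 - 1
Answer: f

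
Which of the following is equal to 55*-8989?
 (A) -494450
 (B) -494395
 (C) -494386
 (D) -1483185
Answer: B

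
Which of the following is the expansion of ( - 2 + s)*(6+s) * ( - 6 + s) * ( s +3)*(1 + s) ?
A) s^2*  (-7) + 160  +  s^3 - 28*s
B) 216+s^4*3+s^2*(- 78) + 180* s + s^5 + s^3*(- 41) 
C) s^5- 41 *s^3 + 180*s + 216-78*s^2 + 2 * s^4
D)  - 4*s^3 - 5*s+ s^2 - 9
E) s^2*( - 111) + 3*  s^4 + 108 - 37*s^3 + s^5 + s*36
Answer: C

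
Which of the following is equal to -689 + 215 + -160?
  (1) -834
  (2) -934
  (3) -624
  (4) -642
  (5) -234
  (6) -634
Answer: 6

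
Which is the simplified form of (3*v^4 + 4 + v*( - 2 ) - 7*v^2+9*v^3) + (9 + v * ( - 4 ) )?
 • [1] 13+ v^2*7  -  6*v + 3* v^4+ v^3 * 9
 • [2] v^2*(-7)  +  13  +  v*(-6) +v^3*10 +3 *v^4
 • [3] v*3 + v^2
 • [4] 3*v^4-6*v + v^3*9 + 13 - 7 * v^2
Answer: 4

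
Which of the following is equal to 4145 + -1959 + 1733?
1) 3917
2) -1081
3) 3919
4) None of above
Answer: 3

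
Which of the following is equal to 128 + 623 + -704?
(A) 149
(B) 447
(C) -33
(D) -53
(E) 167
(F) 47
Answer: F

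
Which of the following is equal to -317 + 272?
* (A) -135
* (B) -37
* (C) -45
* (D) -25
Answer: C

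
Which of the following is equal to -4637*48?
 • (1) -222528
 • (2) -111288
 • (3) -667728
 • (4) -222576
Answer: 4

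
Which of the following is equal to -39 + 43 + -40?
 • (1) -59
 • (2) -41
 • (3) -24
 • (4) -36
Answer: 4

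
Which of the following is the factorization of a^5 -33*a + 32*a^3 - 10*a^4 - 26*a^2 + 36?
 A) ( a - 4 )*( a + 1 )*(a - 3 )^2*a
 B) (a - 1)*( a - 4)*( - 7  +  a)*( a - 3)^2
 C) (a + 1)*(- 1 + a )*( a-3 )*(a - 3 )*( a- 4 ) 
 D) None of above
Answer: C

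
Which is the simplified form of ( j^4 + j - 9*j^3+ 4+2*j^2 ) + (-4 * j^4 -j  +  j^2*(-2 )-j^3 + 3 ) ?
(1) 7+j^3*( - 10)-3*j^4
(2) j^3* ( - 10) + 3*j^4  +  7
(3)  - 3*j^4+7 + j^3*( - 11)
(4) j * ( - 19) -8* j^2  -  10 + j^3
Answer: 1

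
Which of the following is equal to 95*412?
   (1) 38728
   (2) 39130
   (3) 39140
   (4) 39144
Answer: 3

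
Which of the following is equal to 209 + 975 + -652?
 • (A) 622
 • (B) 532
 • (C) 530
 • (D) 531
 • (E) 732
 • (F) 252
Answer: B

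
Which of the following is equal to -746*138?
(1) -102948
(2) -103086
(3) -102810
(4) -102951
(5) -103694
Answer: 1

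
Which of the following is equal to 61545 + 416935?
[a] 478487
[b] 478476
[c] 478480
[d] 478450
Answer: c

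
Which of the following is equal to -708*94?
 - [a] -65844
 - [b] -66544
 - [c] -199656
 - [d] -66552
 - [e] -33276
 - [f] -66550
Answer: d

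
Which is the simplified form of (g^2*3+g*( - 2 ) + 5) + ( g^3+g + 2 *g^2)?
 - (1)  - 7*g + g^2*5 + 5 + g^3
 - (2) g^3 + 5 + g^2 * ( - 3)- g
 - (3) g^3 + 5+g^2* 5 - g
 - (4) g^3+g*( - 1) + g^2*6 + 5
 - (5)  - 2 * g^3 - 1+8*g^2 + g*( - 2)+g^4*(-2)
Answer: 3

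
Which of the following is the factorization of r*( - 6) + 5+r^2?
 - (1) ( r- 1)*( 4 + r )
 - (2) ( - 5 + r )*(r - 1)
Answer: 2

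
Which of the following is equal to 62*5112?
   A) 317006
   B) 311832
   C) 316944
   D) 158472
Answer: C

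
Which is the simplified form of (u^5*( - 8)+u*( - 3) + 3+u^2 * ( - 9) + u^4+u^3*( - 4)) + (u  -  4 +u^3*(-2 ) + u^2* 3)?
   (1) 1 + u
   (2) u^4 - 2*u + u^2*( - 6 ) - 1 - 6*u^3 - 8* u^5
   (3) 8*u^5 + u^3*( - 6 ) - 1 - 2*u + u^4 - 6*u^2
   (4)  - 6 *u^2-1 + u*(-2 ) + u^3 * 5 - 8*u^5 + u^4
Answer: 2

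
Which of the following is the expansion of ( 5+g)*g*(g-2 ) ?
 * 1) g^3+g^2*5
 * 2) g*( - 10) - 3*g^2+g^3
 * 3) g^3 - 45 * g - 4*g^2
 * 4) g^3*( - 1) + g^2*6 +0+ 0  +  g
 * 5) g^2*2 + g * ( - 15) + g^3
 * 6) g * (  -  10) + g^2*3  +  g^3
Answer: 6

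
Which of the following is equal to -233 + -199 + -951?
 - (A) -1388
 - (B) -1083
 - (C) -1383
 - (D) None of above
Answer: C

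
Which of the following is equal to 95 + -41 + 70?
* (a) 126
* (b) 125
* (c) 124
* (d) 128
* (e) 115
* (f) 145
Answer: c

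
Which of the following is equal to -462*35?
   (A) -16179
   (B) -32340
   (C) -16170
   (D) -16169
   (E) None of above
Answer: C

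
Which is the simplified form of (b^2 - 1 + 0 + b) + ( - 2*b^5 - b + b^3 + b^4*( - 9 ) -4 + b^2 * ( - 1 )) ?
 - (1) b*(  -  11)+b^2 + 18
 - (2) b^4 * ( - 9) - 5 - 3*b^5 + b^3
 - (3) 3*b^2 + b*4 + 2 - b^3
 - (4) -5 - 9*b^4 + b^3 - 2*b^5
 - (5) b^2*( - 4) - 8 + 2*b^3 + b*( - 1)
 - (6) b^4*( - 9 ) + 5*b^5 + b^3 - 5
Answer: 4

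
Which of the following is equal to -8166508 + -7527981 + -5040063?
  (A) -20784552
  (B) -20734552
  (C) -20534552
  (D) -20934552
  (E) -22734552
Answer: B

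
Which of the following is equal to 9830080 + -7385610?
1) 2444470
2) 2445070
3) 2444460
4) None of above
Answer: 1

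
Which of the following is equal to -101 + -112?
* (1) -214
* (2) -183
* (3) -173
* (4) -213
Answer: 4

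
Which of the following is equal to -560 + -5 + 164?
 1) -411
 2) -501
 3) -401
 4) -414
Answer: 3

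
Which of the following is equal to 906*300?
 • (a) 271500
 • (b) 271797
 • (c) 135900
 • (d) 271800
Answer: d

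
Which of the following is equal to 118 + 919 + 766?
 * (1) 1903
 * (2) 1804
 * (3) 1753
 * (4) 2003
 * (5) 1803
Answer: 5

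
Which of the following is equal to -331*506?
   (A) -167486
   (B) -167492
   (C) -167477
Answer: A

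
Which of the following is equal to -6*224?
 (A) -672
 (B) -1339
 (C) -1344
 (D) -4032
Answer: C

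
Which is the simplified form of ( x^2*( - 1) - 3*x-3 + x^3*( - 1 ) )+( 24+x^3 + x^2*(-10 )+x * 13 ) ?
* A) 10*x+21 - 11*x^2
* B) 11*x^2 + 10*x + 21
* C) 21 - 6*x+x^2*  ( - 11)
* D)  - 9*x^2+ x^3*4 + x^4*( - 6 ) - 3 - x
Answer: A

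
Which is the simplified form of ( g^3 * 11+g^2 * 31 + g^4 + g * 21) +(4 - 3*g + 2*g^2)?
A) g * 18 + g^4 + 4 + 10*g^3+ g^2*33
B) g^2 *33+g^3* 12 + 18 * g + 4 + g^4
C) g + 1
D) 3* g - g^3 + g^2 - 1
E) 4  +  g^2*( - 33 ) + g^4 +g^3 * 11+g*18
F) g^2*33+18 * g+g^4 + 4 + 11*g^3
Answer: F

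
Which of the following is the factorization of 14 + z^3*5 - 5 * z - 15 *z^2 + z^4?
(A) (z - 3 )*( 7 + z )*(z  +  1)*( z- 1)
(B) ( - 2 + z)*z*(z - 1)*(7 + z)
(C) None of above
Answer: C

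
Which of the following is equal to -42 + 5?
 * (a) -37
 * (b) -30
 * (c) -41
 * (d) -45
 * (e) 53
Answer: a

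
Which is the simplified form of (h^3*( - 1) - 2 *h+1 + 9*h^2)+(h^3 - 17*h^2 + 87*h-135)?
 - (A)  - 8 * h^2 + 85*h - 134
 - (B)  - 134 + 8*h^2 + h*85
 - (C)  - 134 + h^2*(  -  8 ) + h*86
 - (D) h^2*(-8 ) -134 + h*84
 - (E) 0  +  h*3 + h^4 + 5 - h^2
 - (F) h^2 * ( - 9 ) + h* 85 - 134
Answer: A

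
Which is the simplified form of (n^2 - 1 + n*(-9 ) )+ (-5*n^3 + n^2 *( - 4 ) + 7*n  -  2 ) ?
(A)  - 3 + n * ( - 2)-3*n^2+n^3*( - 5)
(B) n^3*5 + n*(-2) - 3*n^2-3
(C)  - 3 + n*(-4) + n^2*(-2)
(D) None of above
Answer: A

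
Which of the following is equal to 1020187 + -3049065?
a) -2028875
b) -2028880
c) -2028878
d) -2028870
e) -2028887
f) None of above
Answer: c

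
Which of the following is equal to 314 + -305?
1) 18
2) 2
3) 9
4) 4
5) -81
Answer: 3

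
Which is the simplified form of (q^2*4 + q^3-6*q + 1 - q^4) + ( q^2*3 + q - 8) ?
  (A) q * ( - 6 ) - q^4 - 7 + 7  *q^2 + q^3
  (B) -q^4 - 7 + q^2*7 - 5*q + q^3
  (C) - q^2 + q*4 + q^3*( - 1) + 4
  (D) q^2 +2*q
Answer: B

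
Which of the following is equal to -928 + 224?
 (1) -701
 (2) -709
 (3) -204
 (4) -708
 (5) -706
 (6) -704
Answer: 6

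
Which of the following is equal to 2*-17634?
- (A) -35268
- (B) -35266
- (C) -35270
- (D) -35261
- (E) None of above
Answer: A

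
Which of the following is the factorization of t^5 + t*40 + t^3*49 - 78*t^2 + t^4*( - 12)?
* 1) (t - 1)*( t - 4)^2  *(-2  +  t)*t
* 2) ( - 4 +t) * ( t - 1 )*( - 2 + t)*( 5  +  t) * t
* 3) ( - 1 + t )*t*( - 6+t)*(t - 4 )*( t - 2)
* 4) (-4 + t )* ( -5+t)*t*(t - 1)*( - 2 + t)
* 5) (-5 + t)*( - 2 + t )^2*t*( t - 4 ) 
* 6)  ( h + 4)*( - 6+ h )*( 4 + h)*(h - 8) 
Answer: 4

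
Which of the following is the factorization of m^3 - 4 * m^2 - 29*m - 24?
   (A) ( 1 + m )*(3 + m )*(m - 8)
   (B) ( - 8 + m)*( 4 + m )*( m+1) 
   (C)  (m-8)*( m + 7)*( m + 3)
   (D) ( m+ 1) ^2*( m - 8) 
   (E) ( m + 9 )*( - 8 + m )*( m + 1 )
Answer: A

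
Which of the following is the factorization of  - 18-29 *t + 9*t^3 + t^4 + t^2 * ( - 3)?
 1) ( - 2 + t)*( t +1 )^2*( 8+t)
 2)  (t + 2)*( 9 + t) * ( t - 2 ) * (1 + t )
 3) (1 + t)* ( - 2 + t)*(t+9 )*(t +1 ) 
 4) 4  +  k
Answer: 3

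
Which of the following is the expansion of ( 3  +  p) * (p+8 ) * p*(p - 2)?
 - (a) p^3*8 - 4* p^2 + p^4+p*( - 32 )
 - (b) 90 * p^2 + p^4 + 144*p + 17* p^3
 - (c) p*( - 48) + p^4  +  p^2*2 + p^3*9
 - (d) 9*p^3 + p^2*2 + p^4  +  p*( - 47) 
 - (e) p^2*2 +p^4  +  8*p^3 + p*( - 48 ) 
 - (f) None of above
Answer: c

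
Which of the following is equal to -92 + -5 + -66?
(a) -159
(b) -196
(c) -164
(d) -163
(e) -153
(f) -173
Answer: d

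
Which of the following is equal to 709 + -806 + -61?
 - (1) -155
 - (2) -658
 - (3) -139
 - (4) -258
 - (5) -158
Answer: 5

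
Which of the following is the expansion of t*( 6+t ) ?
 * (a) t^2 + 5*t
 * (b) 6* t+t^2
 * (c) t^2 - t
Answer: b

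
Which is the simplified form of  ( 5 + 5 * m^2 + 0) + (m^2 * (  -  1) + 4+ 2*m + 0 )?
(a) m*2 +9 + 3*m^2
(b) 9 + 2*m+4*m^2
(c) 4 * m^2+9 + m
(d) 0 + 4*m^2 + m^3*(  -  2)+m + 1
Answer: b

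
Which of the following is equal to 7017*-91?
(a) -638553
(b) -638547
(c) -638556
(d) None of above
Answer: b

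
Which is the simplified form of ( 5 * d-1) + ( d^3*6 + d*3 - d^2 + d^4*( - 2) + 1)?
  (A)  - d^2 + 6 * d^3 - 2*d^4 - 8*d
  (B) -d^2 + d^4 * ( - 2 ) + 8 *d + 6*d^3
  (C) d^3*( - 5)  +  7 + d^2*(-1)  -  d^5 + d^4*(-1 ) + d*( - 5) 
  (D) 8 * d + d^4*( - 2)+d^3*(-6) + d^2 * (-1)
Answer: B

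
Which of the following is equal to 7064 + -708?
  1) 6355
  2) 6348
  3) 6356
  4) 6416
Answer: 3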